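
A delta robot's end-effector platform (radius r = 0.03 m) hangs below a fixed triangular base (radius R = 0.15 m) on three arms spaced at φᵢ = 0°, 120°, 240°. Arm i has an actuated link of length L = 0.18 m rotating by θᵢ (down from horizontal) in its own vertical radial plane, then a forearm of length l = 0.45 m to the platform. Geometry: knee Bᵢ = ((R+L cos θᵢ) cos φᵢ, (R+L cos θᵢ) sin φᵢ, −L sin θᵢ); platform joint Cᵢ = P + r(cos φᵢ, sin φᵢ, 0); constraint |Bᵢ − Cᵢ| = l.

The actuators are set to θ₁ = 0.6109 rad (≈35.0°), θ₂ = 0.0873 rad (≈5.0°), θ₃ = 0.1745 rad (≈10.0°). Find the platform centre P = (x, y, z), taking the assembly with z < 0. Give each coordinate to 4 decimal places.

centre 1 = (0.2674·cos0.0°, 0.2674·sin0.0°, -0.1032) = (0.2674, 0.0000, -0.1032)
φ2=120.0°: virtual centre (-0.1497, 0.2592, -0.0157), radius l
φ3=240.0°: virtual centre (-0.1486, -0.2574, -0.0313), radius l
|centre ₂|²−|centre ₁|² = 0.0076;  |centre ₃|²−|centre ₁|² = 0.0072
[-0.8342 0.5184 0.1751]·P = 0.0076;  [-0.8322 -0.5149 0.1440]·P = 0.0072
det = 0.8609;  x = -0.0089+0.1914z,  y = 0.0005+-0.0297z
quadratic in z: (1.0375)z²+(0.1007)z+(-0.1155)=0, √Δ=0.6996 → z ∈ {-0.3856, 0.2886}; z = -0.3856 (taking z<0)
x = -0.0827, y = 0.0119

(-0.0827, 0.0119, -0.3856)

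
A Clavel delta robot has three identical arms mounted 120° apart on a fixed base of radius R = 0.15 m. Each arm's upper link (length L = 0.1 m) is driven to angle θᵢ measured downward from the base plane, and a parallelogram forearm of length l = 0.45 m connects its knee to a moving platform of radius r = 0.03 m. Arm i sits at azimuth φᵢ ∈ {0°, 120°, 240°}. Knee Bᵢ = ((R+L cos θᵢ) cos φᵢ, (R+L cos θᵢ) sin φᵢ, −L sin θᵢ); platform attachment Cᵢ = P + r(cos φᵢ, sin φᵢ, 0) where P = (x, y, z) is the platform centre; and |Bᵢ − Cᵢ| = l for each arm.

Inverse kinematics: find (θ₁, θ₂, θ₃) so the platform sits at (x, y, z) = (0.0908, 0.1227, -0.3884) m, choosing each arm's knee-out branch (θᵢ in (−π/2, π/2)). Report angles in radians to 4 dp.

θ₁ = -0.2617, θ₂ = -0.0873, θ₃ = 0.9598

φ1=0.0° → target in arm frame (0.0908, 0.1227)
  A cos θ + B sin θ = C:  0.0292·cos θ + -0.3884·sin θ = 0.1287
  √(A²+B²)=0.3895;  θ1 = -1.4958+1.2341 ≈ -0.2617
rotate P by −φ2: (0.0609, -0.1400, -0.3884)
  A cos θ + B sin θ = C:  0.0591·cos θ + -0.3884·sin θ = 0.0928
  √(A²+B²)=0.3929;  θ2 = -1.4197+1.3324 ≈ -0.0873
arm 3 (φ=240.0°): x'=-0.1517, y'=0.0173
  e−x'=0.2717;  (l²−L²−(e−x')²−y'²−z²)/2L = -0.1623
  θ3 = atan2(B,A) + arccos(C/0.4740) = 0.9598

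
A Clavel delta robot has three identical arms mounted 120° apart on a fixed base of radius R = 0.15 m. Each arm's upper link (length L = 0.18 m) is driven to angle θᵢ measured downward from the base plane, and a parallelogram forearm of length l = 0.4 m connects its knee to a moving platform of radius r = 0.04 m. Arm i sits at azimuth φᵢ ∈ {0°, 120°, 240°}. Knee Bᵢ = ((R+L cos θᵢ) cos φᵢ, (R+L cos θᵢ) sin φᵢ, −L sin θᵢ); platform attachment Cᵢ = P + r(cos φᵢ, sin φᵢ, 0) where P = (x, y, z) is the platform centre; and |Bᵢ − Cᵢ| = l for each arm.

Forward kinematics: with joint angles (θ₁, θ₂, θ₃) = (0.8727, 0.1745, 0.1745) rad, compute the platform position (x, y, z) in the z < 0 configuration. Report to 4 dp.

(-0.1175, 0.0000, -0.3434)

arm 1 at φ=0.0°: e+L cos θ1 = 0.2257;  centre 1 = (0.2257, 0.0000, -0.1379)
centre 2 = (0.2873·cos120.0°, 0.2873·sin120.0°, -0.0313) = (-0.1436, 0.2488, -0.0313)
φ3=240.0°: virtual centre (-0.1436, -0.2488, -0.0313), radius l
subtract pairs → two planes through P
[-0.7387 0.4976 0.2133]·P = 0.0135;  [-0.7387 -0.4976 0.2133]·P = 0.0135
det = 0.7351;  x = -0.0183+0.2887z,  y = 0.0000+0.0000z
sphere 1 gives Az²+Bz+C=0 with A=1.0834, B=0.1349, C=-0.0814;  B²−4AC=0.3711;  roots -0.3434, 0.2189;  negative root z = -0.3434
x = -0.1175, y = 0.0000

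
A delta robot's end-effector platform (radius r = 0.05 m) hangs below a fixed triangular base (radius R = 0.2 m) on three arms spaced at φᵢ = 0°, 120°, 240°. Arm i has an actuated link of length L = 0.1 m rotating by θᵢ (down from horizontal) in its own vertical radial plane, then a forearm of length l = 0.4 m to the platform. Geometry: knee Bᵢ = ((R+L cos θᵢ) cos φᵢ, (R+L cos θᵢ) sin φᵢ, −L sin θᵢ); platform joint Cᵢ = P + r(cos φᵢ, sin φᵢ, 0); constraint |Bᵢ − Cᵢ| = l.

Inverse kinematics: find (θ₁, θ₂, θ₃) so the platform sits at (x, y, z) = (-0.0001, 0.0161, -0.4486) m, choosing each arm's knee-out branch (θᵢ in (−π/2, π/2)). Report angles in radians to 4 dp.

rotate P by −φ1: (-0.0001, 0.0161, -0.4486)
  A=0.1501, B=-0.4486, C=(l²−L²−A²−y'²−z²)/(2L)=-0.3702
  γ=atan2(-0.4486,0.1501)=-1.2479;  ψ=arccos(-0.7825)=2.4695;  θ1=γ+ψ≈1.2216
φ2=120.0° → target in arm frame (0.0140, -0.0080)
  e−x'=0.1360;  (l²−L²−(e−x')²−y'²−z²)/2L = -0.3490
  θ2 = atan2(B,A) + arccos(C/0.4688) = 1.1342
rotate P by −φ3: (-0.0139, -0.0081, -0.4486)
  A=0.1639, B=-0.4486, C=(l²−L²−A²−y'²−z²)/(2L)=-0.3908
  γ=atan2(-0.4486,0.1639)=-1.2205;  ψ=arccos(-0.8184)=2.5293;  θ3=γ+ψ≈1.3088

θ₁ = 1.2216, θ₂ = 1.1342, θ₃ = 1.3088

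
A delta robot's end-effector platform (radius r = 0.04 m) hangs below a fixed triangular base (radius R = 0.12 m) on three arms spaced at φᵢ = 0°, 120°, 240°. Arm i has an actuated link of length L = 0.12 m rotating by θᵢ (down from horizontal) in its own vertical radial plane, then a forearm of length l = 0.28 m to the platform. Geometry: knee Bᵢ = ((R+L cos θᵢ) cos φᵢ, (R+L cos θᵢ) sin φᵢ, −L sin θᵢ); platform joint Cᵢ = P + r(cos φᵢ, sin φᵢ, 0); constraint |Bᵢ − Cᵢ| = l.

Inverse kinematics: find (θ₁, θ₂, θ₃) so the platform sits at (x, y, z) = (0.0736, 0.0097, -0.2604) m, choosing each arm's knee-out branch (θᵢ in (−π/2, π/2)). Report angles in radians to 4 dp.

φ1=0.0° → target in arm frame (0.0736, 0.0097)
  A cos θ + B sin θ = C:  0.0064·cos θ + -0.2604·sin θ = -0.0164
  θ1 = atan2(B,A) + arccos(C/0.2605) = 0.0877
φ2=120.0° → target in arm frame (-0.0284, -0.0686)
  e−x'=0.1084;  (l²−L²−(e−x')²−y'²−z²)/2L = -0.0844
  γ=atan2(-0.2604,0.1084)=-1.1763;  ψ=arccos(-0.2993)=1.8748;  θ2=γ+ψ≈0.6985
arm 3 (φ=240.0°): x'=-0.0452, y'=0.0589
  A=0.1252, B=-0.2604, C=(l²−L²−A²−y'²−z²)/(2L)=-0.0956
  θ3 = atan2(B,A) + arccos(C/0.2889) = 0.7855

θ₁ = 0.0877, θ₂ = 0.6985, θ₃ = 0.7855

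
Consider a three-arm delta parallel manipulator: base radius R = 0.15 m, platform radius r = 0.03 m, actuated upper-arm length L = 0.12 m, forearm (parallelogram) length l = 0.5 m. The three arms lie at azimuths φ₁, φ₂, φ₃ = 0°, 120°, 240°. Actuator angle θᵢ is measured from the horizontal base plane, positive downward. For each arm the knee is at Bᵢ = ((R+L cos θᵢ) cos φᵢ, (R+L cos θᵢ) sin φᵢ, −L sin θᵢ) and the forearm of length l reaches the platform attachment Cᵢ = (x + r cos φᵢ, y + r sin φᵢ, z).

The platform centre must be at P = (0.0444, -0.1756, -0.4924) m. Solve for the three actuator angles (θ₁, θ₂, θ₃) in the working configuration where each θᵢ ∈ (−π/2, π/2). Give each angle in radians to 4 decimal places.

θ₁ = 0.5239, θ₂ = 1.3092, θ₃ = 0.1749

rotate P by −φ1: (0.0444, -0.1756, -0.4924)
  e−x'=0.0756;  (l²−L²−(e−x')²−y'²−z²)/2L = -0.1809
  γ=atan2(-0.4924,0.0756)=-1.4185;  ψ=arccos(-0.3631)=1.9424;  θ1=γ+ψ≈0.5239
rotate P by −φ2: (-0.1743, 0.0493, -0.4924)
  A=0.2943, B=-0.4924, C=(l²−L²−A²−y'²−z²)/(2L)=-0.3995
  γ=atan2(-0.4924,0.2943)=-1.0321;  ψ=arccos(-0.6965)=2.3413;  θ2=γ+ψ≈1.3092
arm 3 (φ=240.0°): x'=0.1299, y'=0.1263
  e−x'=-0.0099;  (l²−L²−(e−x')²−y'²−z²)/2L = -0.0954
  θ3 = atan2(B,A) + arccos(C/0.4925) = 0.1749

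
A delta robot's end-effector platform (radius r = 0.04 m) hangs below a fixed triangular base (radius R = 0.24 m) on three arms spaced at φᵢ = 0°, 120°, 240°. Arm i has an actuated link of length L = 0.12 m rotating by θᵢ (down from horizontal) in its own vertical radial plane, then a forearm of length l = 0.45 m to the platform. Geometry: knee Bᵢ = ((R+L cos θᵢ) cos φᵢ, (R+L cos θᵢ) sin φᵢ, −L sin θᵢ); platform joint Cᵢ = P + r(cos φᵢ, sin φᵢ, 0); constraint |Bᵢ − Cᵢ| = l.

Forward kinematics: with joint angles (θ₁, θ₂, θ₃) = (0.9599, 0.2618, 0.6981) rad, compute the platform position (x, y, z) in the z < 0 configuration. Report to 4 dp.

O1 = (0.2688·cos0.0°, 0.2688·sin0.0°, -0.0983) = (0.2688, 0.0000, -0.0983)
O2 = (0.3159·cos120.0°, 0.3159·sin120.0°, -0.0311) = (-0.1580, 0.2736, -0.0311)
arm 3 at φ=240.0°: ρ3 = 0.2919;  O3 = (-0.1460, -0.2528, -0.0771)
subtract pairs → two planes through P
[-0.8536 0.5472 0.1345]·P = 0.0188;  [-0.8296 -0.5056 0.0423]·P = 0.0092
det = 0.8855;  x = -0.0165+0.1029z,  y = 0.0087+-0.0852z
quadratic in z: (1.0179)z²+(0.1364)z+(-0.1114)=0, √Δ=0.6870 → z ∈ {-0.4045, 0.2705}; z = -0.4045 (taking z<0)
x = -0.0581, y = 0.0432

(-0.0581, 0.0432, -0.4045)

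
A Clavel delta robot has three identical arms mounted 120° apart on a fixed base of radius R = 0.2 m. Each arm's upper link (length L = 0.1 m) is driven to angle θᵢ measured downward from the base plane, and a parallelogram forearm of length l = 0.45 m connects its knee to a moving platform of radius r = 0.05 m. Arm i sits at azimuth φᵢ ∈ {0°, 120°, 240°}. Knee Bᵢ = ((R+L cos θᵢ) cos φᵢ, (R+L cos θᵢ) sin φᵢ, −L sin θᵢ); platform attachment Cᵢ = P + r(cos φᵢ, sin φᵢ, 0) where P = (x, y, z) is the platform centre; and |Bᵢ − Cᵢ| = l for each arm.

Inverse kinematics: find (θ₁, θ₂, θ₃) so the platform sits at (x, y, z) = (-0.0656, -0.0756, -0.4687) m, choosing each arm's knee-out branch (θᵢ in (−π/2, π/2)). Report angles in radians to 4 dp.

arm 1 (φ=0.0°): x'=-0.0656, y'=-0.0756
  A cos θ + B sin θ = C:  0.2156·cos θ + -0.4687·sin θ = -0.3969
  θ1 = atan2(B,A) + arccos(C/0.5159) = 1.3089
φ2=120.0° → target in arm frame (-0.0327, 0.0946)
  A=0.1827, B=-0.4687, C=(l²−L²−A²−y'²−z²)/(2L)=-0.3475
  √(A²+B²)=0.5030;  θ2 = -1.1992+2.3334 ≈ 1.1342
rotate P by −φ3: (0.0983, -0.0190, -0.4687)
  A cos θ + B sin θ = C:  0.0517·cos θ + -0.4687·sin θ = -0.1511
  √(A²+B²)=0.4715;  θ3 = -1.4609+1.8970 ≈ 0.4361

θ₁ = 1.3089, θ₂ = 1.1342, θ₃ = 0.4361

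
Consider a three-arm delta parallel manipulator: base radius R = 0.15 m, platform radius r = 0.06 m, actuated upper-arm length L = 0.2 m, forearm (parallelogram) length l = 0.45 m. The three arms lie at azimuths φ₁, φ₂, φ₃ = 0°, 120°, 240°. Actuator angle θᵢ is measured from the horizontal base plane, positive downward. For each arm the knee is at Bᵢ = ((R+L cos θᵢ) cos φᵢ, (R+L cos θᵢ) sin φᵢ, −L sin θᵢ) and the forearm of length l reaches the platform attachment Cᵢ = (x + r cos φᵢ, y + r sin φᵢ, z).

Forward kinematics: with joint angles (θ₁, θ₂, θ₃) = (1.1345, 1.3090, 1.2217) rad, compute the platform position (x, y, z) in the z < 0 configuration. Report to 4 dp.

(0.0320, -0.0191, -0.6077)

S1 = (0.1745·cos0.0°, 0.1745·sin0.0°, -0.1813) = (0.1745, 0.0000, -0.1813)
arm 2 at φ=120.0°: ρ2 = 0.1418;  S2 = (-0.0709, 0.1228, -0.1932)
φ3=240.0°: virtual centre (-0.0792, -0.1372, -0.1879), radius l
|S₂|²−|S₁|² = -0.0059;  |S₃|²−|S₁|² = -0.0029
linear system: -0.4908x+0.2455y = -0.0059−-0.0238z; -0.5074x+-0.2744y = -0.0029−-0.0133z
Cramer: x(z) = 0.0090-0.0379z;  y(z) = -0.0061+0.0214z
sphere 1 gives Az²+Bz+C=0 with A=1.0019, B=0.3748, C=-0.1422;  B²−4AC=0.7104;  roots -0.6077, 0.2336;  negative root z = -0.6077
x = 0.0320, y = -0.0191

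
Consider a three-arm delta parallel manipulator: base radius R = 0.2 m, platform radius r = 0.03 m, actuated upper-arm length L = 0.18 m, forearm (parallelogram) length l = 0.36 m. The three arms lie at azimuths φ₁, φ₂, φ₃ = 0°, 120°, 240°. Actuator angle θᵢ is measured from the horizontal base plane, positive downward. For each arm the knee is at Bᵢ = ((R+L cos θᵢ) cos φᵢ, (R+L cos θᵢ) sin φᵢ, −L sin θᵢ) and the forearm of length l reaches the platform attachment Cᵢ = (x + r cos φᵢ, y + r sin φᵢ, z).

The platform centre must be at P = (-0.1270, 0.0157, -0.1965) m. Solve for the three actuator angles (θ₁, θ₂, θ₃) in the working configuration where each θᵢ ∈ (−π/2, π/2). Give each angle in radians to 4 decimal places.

θ₁ = 1.2214, θ₂ = -0.0879, θ₃ = 0.1747

arm 1 (φ=0.0°): x'=-0.1270, y'=0.0157
  A=0.2970, B=-0.1965, C=(l²−L²−A²−y'²−z²)/(2L)=-0.0830
  θ1 = atan2(B,A) + arccos(C/0.3561) = 1.2214
arm 2 (φ=120.0°): x'=0.0771, y'=0.1021
  A=0.0929, B=-0.1965, C=(l²−L²−A²−y'²−z²)/(2L)=0.1098
  θ2 = atan2(B,A) + arccos(C/0.2174) = -0.0879
arm 3 (φ=240.0°): x'=0.0499, y'=-0.1178
  e−x'=0.1201;  (l²−L²−(e−x')²−y'²−z²)/2L = 0.0841
  θ3 = atan2(B,A) + arccos(C/0.2303) = 0.1747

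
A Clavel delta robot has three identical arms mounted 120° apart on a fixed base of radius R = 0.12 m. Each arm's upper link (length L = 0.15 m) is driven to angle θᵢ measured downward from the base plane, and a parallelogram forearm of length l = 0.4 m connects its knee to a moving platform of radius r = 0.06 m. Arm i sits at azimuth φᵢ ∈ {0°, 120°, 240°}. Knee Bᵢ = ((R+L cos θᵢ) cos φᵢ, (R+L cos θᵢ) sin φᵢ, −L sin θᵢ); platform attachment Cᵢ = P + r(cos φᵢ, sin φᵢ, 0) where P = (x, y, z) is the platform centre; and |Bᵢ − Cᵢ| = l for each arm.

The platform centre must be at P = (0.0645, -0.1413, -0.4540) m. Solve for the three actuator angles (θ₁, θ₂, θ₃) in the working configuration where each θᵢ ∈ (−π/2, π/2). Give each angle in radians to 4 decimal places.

θ₁ = 0.6983, θ₂ = 1.3090, θ₃ = 0.6109

φ1=0.0° → target in arm frame (0.0645, -0.1413)
  A=-0.0045, B=-0.4540, C=(l²−L²−A²−y'²−z²)/(2L)=-0.2953
  γ=atan2(-0.4540,-0.0045)=-1.5807;  ψ=arccos(-0.6505)=2.2790;  θ1=γ+ψ≈0.6983
arm 2 (φ=120.0°): x'=-0.1546, y'=0.0148
  e−x'=0.2146;  (l²−L²−(e−x')²−y'²−z²)/2L = -0.3830
  θ2 = atan2(B,A) + arccos(C/0.5022) = 1.3090
arm 3 (φ=240.0°): x'=0.0901, y'=0.1265
  A=-0.0301, B=-0.4540, C=(l²−L²−A²−y'²−z²)/(2L)=-0.2851
  θ3 = atan2(B,A) + arccos(C/0.4550) = 0.6109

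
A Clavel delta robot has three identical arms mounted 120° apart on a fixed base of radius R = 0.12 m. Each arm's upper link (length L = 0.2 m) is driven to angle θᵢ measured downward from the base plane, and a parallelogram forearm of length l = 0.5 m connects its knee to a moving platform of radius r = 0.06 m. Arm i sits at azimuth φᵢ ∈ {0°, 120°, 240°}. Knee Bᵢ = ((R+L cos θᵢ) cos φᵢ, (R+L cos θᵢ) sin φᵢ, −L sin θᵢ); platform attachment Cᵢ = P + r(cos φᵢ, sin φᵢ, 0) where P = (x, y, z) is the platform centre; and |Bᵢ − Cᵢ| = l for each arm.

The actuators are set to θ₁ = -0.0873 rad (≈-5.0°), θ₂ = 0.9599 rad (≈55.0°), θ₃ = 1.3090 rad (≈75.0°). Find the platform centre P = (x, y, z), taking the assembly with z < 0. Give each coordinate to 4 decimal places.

(0.3072, 0.1096, -0.4680)

arm 1 at φ=0.0°: e+L cos θ1 = 0.2592;  centre 1 = (0.2592, 0.0000, 0.0174)
arm 2 at φ=120.0°: e+L cos θ2 = 0.1747;  centre 2 = (-0.0874, 0.1513, -0.1638)
arm 3 at φ=240.0°: e+L cos θ3 = 0.1118;  centre 3 = (-0.0559, -0.0968, -0.1932)
subtract pairs → two planes through P
linear system: -0.6932x+0.3026y = -0.0101−-0.3625z; -0.6302x+-0.1936y = -0.0177−-0.4212z
Cramer: x(z) = 0.0225-0.6083z;  y(z) = 0.0181-0.1955z
sphere 1 gives Az²+Bz+C=0 with A=1.4083, B=0.2461, C=-0.1933;  B²−4AC=1.1496;  roots -0.4680, 0.2933;  negative root z = -0.4680
x = 0.3072, y = 0.1096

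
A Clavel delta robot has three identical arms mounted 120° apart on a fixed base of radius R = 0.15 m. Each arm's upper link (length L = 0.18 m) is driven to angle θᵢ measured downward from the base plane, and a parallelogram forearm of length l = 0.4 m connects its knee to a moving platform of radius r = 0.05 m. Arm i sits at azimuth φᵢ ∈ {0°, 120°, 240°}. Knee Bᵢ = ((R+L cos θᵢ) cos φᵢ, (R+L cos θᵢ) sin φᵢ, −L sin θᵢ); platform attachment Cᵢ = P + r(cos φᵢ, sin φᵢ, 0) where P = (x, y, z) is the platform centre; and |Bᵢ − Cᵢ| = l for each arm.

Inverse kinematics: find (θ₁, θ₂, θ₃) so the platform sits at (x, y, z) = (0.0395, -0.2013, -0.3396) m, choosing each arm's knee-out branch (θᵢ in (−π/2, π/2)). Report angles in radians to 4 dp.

rotate P by −φ1: (0.0395, -0.2013, -0.3396)
  A=0.0605, B=-0.3396, C=(l²−L²−A²−y'²−z²)/(2L)=-0.0886
  √(A²+B²)=0.3449;  θ1 = -1.3945+1.8307 ≈ 0.4362
φ2=120.0° → target in arm frame (-0.1941, 0.0664)
  A cos θ + B sin θ = C:  0.2941·cos θ + -0.3396·sin θ = -0.2184
  √(A²+B²)=0.4492;  θ2 = -0.8571+2.0785 ≈ 1.2214
arm 3 (φ=240.0°): x'=0.1546, y'=0.1349
  A=-0.0546, B=-0.3396, C=(l²−L²−A²−y'²−z²)/(2L)=-0.0247
  √(A²+B²)=0.3440;  θ3 = -1.7302+1.6427 ≈ -0.0875

θ₁ = 0.4362, θ₂ = 1.2214, θ₃ = -0.0875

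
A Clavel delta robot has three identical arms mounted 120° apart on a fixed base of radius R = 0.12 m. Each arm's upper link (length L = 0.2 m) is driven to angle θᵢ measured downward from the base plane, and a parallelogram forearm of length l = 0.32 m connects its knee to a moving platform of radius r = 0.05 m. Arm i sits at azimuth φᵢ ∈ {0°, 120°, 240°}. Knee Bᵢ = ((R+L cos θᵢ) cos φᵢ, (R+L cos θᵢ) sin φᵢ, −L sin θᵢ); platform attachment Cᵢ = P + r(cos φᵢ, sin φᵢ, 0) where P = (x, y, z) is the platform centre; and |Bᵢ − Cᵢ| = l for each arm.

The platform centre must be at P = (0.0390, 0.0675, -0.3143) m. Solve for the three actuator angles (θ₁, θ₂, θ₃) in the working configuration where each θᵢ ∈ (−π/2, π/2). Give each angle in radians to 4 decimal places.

φ1=0.0° → target in arm frame (0.0390, 0.0675)
  e−x'=0.0310;  (l²−L²−(e−x')²−y'²−z²)/2L = -0.1048
  θ1 = atan2(B,A) + arccos(C/0.3158) = 0.4364
φ2=120.0° → target in arm frame (0.0390, -0.0675)
  A cos θ + B sin θ = C:  0.0310·cos θ + -0.3143·sin θ = -0.1048
  γ=atan2(-0.3143,0.0310)=-1.4723;  ψ=arccos(-0.3317)=1.9089;  θ2=γ+ψ≈0.4366
arm 3 (φ=240.0°): x'=-0.0780, y'=0.0000
  A cos θ + B sin θ = C:  0.1480·cos θ + -0.3143·sin θ = -0.1457
  √(A²+B²)=0.3474;  θ3 = -1.1308+2.0036 ≈ 0.8727

θ₁ = 0.4364, θ₂ = 0.4366, θ₃ = 0.8727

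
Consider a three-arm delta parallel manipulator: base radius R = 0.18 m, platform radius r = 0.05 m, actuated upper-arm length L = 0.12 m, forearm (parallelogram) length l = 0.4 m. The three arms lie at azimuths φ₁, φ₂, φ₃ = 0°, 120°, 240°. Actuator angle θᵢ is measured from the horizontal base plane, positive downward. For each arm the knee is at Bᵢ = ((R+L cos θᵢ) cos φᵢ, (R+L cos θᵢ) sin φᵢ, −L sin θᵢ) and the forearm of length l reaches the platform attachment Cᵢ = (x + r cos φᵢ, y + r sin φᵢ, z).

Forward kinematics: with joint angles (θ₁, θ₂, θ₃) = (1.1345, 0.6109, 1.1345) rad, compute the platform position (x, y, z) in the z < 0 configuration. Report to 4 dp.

(-0.0371, 0.0643, -0.4380)

arm 1 at φ=0.0°: e+L cos θ1 = 0.1807;  S1 = (0.1807, 0.0000, -0.1088)
S2 = (0.2283·cos120.0°, 0.2283·sin120.0°, -0.0688) = (-0.1141, 0.1977, -0.0688)
S3 = (0.1807·cos240.0°, 0.1807·sin240.0°, -0.1088) = (-0.0904, -0.1565, -0.1088)
subtract pairs → two planes through P
[-0.5897 0.3954 0.0799]·P = 0.0124;  [-0.5421 -0.3130 0.0000]·P = 0.0000
Cramer: x(z) = -0.0097+0.0626z;  y(z) = 0.0168-0.1085z
into |P−S₁|² = l²: 1.0157z² + 0.1900z + -0.1116 = 0;  Δ = 0.4896;  z = -0.4380 or 0.2509 → z<0 root = -0.4380
x = -0.0371, y = 0.0643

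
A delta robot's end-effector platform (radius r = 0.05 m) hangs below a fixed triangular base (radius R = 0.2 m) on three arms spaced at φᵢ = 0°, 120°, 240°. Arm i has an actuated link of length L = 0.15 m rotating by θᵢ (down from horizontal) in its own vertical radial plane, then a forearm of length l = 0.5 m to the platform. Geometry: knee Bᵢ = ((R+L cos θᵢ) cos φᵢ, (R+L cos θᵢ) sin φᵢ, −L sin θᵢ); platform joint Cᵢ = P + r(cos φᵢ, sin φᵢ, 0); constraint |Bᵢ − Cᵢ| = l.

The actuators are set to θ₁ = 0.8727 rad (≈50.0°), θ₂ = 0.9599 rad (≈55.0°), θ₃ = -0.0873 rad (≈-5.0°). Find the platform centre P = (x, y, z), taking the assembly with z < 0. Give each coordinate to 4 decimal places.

φ1=0.0°: virtual centre (0.2464, 0.0000, -0.1149), radius l
arm 2 at φ=120.0°: ρ2 = 0.2360;  O2 = (-0.1180, 0.2044, -0.1229)
arm 3 at φ=240.0°: ρ3 = 0.2994;  O3 = (-0.1497, -0.2593, 0.0131)
|O₂|²−|O₁|² = -0.0031;  |O₃|²−|O₁|² = 0.0159
[-0.7289 0.4088 -0.0159]·P = -0.0031;  [-0.7923 -0.5186 0.2560]·P = 0.0159
det = 0.7019;  x = -0.0070+0.1373z,  y = -0.0200+0.2838z
sphere 1 gives Az²+Bz+C=0 with A=1.0994, B=0.1489, C=-0.1722;  B²−4AC=0.7794;  roots -0.4692, 0.3338;  negative root z = -0.4692
x = -0.0714, y = -0.1532

(-0.0714, -0.1532, -0.4692)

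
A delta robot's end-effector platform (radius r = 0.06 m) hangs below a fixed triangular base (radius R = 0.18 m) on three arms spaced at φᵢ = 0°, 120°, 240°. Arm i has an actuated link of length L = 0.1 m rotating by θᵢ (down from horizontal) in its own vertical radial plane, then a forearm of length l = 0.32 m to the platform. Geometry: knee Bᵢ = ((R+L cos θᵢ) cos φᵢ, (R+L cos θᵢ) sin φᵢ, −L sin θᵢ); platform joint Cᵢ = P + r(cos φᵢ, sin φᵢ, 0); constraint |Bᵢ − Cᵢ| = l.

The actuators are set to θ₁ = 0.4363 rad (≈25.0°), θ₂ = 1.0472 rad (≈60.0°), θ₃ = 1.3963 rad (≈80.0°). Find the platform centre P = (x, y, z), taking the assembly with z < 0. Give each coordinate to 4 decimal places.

(0.0839, 0.0348, -0.3340)

centre 1 = (0.2106·cos0.0°, 0.2106·sin0.0°, -0.0423) = (0.2106, 0.0000, -0.0423)
centre 2 = (0.1700·cos120.0°, 0.1700·sin120.0°, -0.0866) = (-0.0850, 0.1472, -0.0866)
arm 3 at φ=240.0°: e+L cos θ3 = 0.1374;  centre 3 = (-0.0687, -0.1190, -0.0985)
subtract pairs → two planes through P
[-0.5913 0.2944 -0.0887]·P = -0.0098;  [-0.5586 -0.2379 -0.1124]·P = -0.0176
det = 0.3052;  x = 0.0246+-0.1776z,  y = 0.0162+-0.0555z
into |P−centre ₁|² = l²: 1.0346z² + 0.1488z + -0.0657 = 0;  Δ = 0.2942;  z = -0.3340 or 0.1902 → z<0 root = -0.3340
x = 0.0839, y = 0.0348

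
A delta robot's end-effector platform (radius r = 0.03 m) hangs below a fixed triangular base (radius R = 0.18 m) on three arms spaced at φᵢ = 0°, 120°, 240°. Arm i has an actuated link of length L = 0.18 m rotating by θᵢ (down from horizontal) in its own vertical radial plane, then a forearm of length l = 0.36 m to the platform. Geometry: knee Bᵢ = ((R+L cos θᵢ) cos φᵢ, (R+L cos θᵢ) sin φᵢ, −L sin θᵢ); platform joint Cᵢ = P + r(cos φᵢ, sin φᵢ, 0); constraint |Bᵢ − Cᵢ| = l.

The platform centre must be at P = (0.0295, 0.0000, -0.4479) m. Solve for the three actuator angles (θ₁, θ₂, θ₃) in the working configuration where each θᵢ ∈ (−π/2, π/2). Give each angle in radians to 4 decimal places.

θ₁ = 1.0471, θ₂ = 1.2215, θ₃ = 1.2215

arm 1 (φ=0.0°): x'=0.0295, y'=0.0000
  A=0.1205, B=-0.4479, C=(l²−L²−A²−y'²−z²)/(2L)=-0.3276
  √(A²+B²)=0.4638;  θ1 = -1.3080+2.3550 ≈ 1.0471
φ2=120.0° → target in arm frame (-0.0147, -0.0255)
  e−x'=0.1647;  (l²−L²−(e−x')²−y'²−z²)/2L = -0.3645
  θ2 = atan2(B,A) + arccos(C/0.4772) = 1.2215
φ3=240.0° → target in arm frame (-0.0148, 0.0255)
  e−x'=0.1648;  (l²−L²−(e−x')²−y'²−z²)/2L = -0.3645
  √(A²+B²)=0.4772;  θ3 = -1.2183+2.4398 ≈ 1.2215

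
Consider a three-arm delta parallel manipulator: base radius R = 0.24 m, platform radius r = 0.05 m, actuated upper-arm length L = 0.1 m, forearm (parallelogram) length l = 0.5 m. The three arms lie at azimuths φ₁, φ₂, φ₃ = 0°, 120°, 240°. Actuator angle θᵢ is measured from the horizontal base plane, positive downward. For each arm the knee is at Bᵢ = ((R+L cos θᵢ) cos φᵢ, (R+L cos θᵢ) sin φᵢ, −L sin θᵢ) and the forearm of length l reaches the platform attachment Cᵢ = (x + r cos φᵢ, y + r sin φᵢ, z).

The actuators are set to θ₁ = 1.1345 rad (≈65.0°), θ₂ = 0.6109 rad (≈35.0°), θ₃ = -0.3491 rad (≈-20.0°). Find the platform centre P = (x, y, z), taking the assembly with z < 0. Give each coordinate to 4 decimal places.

S1 = (0.2323·cos0.0°, 0.2323·sin0.0°, -0.0906) = (0.2323, 0.0000, -0.0906)
S2 = (0.2719·cos120.0°, 0.2719·sin120.0°, -0.0574) = (-0.1360, 0.2355, -0.0574)
S3 = (0.2840·cos240.0°, 0.2840·sin240.0°, 0.0342) = (-0.1420, -0.2459, 0.0342)
|S₂|²−|S₁|² = 0.0151;  |S₃|²−|S₁|² = 0.0196
plane₁₂: -0.7364x+0.4710y+0.0665z = 0.0151
det = 0.7147;  x = -0.0233+0.2103z,  y = -0.0045+0.1876z
quadratic in z: (1.0794)z²+(0.0721)z+(-0.1764)=0, √Δ=0.8758 → z ∈ {-0.4391, 0.3723}; z = -0.4391 (taking z<0)
x = -0.1157, y = -0.0868

(-0.1157, -0.0868, -0.4391)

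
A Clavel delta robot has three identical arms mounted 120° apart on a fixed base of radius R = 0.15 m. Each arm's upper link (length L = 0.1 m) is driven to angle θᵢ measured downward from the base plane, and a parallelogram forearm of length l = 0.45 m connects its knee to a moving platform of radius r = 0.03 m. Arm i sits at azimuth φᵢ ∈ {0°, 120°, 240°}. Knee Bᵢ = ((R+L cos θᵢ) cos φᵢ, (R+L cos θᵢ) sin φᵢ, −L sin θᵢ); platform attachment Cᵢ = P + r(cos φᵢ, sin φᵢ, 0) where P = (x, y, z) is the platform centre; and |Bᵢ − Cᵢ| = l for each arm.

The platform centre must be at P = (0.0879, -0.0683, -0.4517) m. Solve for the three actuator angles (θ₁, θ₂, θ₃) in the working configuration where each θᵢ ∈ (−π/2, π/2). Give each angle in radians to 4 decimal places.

θ₁ = 0.2623, θ₂ = 1.1351, θ₃ = 0.6112

rotate P by −φ1: (0.0879, -0.0683, -0.4517)
  A=0.0321, B=-0.4517, C=(l²−L²−A²−y'²−z²)/(2L)=-0.0861
  θ1 = atan2(B,A) + arccos(C/0.4528) = 0.2623
φ2=120.0° → target in arm frame (-0.1031, -0.0420)
  A=0.2231, B=-0.4517, C=(l²−L²−A²−y'²−z²)/(2L)=-0.3153
  √(A²+B²)=0.5038;  θ2 = -1.1120+2.2471 ≈ 1.1351
φ3=240.0° → target in arm frame (0.0152, 0.1103)
  A=0.1048, B=-0.4517, C=(l²−L²−A²−y'²−z²)/(2L)=-0.1734
  θ3 = atan2(B,A) + arccos(C/0.4637) = 0.6112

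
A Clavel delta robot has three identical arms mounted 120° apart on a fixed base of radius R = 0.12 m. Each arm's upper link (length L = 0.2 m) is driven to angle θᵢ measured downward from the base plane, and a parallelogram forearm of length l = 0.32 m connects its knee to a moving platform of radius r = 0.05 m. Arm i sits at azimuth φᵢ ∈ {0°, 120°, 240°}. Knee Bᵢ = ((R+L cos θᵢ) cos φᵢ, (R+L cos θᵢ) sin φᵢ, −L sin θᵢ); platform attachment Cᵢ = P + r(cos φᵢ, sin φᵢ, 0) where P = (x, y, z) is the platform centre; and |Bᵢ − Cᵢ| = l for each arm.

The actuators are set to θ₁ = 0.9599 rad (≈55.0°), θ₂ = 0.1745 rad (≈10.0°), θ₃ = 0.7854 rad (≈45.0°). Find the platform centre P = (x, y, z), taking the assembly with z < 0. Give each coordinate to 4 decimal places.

(-0.0842, 0.0849, -0.3150)

centre 1 = (0.1847·cos0.0°, 0.1847·sin0.0°, -0.1638) = (0.1847, 0.0000, -0.1638)
φ2=120.0°: virtual centre (-0.1335, 0.2312, -0.0347), radius l
centre 3 = (0.2114·cos240.0°, 0.2114·sin240.0°, -0.1414) = (-0.1057, -0.1831, -0.1414)
|centre ₂|²−|centre ₁|² = 0.0115;  |centre ₃|²−|centre ₁|² = 0.0037
plane₁₂: -0.6364x+0.4624y+0.2582z = 0.0115
Cramer: x(z) = -0.0119+0.2298z;  y(z) = 0.0086-0.2421z
sphere 1 gives Az²+Bz+C=0 with A=1.1114, B=0.2332, C=-0.0368;  B²−4AC=0.2182;  roots -0.3150, 0.1052;  negative root z = -0.3150
x = -0.0842, y = 0.0849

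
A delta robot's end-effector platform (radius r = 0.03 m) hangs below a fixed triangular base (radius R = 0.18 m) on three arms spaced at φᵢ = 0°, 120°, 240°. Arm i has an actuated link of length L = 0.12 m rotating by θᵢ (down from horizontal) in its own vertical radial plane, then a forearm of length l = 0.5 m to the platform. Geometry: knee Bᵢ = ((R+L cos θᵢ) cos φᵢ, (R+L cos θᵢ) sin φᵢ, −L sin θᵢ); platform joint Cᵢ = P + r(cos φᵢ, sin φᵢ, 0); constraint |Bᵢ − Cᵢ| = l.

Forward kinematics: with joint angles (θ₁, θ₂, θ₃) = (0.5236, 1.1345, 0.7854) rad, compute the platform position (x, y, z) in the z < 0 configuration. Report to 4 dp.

φ1=0.0°: virtual centre (0.2539, 0.0000, -0.0600), radius l
S2 = (0.2007·cos120.0°, 0.2007·sin120.0°, -0.1088) = (-0.1004, 0.1738, -0.1088)
S3 = (0.2349·cos240.0°, 0.2349·sin240.0°, -0.0849) = (-0.1174, -0.2034, -0.0849)
subtract pairs → two planes through P
[-0.7086 0.3476 -0.0975]·P = -0.0160;  [-0.7427 -0.4068 -0.0497]·P = -0.0057
det = 0.5464;  x = 0.0155+-0.1042z,  y = -0.0143+0.0681z
into |P−S₁|² = l²: 1.0155z² + 0.1677z + -0.1894 = 0;  Δ = 0.7973;  z = -0.5222 or 0.3571 → z<0 root = -0.5222
x = 0.0700, y = -0.0498

(0.0700, -0.0498, -0.5222)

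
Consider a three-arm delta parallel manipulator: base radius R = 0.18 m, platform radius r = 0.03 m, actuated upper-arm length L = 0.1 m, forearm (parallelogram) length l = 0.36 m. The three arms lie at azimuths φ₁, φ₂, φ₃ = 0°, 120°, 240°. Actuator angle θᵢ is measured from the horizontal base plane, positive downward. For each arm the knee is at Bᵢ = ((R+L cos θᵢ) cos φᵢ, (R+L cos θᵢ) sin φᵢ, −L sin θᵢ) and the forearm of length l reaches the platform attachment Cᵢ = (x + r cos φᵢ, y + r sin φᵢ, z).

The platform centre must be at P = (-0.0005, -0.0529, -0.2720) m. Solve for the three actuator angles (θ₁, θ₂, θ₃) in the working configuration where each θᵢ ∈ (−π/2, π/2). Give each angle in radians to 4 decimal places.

arm 1 (φ=0.0°): x'=-0.0005, y'=-0.0529
  e−x'=0.1505;  (l²−L²−(e−x')²−y'²−z²)/2L = 0.1008
  √(A²+B²)=0.3109;  θ1 = -1.0654+1.2404 ≈ 0.1750
φ2=120.0° → target in arm frame (-0.0456, 0.0269)
  A cos θ + B sin θ = C:  0.1956·cos θ + -0.2720·sin θ = 0.0332
  θ2 = atan2(B,A) + arccos(C/0.3350) = 0.5240
arm 3 (φ=240.0°): x'=0.0461, y'=0.0260
  e−x'=0.1039;  (l²−L²−(e−x')²−y'²−z²)/2L = 0.1707
  √(A²+B²)=0.2912;  θ3 = -1.2058+0.9445 ≈ -0.2613

θ₁ = 0.1750, θ₂ = 0.5240, θ₃ = -0.2613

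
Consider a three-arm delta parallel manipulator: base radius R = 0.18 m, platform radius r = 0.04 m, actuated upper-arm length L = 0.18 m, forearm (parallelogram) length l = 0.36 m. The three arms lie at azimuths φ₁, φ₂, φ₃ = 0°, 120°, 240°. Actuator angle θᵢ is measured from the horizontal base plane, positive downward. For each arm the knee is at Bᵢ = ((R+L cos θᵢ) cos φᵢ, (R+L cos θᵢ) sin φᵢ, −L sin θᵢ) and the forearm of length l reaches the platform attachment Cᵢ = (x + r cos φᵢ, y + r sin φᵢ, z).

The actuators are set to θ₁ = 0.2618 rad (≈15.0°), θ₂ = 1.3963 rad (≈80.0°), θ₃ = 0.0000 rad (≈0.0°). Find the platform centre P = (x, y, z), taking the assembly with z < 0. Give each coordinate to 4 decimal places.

arm 1 at φ=0.0°: (R−r)+L cos θ1 = 0.3139;  centre 1 = (0.3139, 0.0000, -0.0466)
centre 2 = (0.1713·cos120.0°, 0.1713·sin120.0°, -0.1773) = (-0.0856, 0.1483, -0.1773)
centre 3 = (0.3200·cos240.0°, 0.3200·sin240.0°, 0.0000) = (-0.1600, -0.2771, 0.0000)
eliminate P² terms by subtracting sphere 1 from 2 and 3
plane₁₂: -0.7990x+0.2966y+-0.2614z = -0.0399
Cramer: x(z) = 0.0299-0.1619z;  y(z) = -0.0542+0.4450z
into |P−centre ₁|² = l²: 1.2242z² + 0.1369z + -0.0438 = 0;  Δ = 0.2334;  z = -0.2533 or 0.1414 → z<0 root = -0.2533
x = 0.0709, y = -0.1669

(0.0709, -0.1669, -0.2533)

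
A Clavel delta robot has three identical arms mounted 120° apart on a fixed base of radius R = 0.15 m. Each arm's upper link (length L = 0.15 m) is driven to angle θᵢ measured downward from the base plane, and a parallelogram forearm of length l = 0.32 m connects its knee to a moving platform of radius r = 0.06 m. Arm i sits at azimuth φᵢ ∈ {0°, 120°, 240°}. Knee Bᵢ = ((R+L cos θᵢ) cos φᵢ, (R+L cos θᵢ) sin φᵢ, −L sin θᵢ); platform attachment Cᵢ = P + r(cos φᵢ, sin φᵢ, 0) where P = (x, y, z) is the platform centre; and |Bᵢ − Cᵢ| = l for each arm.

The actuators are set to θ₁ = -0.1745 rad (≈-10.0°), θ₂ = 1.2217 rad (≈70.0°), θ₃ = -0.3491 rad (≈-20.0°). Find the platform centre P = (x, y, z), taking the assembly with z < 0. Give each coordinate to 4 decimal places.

centre 1 = (0.2377·cos0.0°, 0.2377·sin0.0°, 0.0260) = (0.2377, 0.0000, 0.0260)
centre 2 = (0.1413·cos120.0°, 0.1413·sin120.0°, -0.1410) = (-0.0707, 0.1224, -0.1410)
centre 3 = (0.2310·cos240.0°, 0.2310·sin240.0°, 0.0513) = (-0.1155, -0.2000, 0.0513)
subtract pairs → two planes through P
linear system: -0.6168x+0.2448y = -0.0174−-0.3340z; -0.7064x+-0.4000y = -0.0012−0.0505z
det = 0.4196;  x = 0.0173+-0.2889z,  y = -0.0274+0.6365z
sphere 1 gives Az²+Bz+C=0 with A=1.4887, B=0.0404, C=-0.0524;  B²−4AC=0.3134;  roots -0.2016, 0.1745;  negative root z = -0.2016
x = 0.0755, y = -0.1558

(0.0755, -0.1558, -0.2016)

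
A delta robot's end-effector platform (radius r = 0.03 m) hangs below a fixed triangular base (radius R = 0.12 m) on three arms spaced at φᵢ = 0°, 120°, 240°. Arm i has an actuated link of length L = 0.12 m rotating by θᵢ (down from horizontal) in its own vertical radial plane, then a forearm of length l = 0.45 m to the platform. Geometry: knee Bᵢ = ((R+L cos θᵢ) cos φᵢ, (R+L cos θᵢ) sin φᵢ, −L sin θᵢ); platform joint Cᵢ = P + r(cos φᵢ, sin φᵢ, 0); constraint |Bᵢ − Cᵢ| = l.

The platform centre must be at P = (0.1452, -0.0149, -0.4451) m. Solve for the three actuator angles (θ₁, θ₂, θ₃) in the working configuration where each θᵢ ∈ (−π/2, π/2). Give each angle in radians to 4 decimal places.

θ₁ = 0.0003, θ₂ = 0.8732, θ₃ = 0.7857

φ1=0.0° → target in arm frame (0.1452, -0.0149)
  A cos θ + B sin θ = C:  -0.0552·cos θ + -0.4451·sin θ = -0.0553
  θ1 = atan2(B,A) + arccos(C/0.4485) = 0.0003
φ2=120.0° → target in arm frame (-0.0855, -0.1183)
  e−x'=0.1755;  (l²−L²−(e−x')²−y'²−z²)/2L = -0.2284
  γ=atan2(-0.4451,0.1755)=-1.1952;  ψ=arccos(-0.4773)=2.0684;  θ2=γ+ψ≈0.8732
φ3=240.0° → target in arm frame (-0.0597, 0.1332)
  A cos θ + B sin θ = C:  0.1497·cos θ + -0.4451·sin θ = -0.2090
  θ3 = atan2(B,A) + arccos(C/0.4696) = 0.7857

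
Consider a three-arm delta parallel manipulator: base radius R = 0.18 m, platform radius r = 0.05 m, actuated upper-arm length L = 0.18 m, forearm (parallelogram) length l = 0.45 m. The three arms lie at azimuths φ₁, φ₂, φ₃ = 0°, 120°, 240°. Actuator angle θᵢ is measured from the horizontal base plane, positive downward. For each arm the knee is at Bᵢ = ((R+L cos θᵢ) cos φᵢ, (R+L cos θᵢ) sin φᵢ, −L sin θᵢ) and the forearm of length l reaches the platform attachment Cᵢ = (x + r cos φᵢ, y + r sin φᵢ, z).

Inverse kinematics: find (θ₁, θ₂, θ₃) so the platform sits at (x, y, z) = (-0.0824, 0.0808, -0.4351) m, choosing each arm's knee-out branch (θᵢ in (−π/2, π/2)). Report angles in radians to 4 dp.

rotate P by −φ1: (-0.0824, 0.0808, -0.4351)
  e−x'=0.2124;  (l²−L²−(e−x')²−y'²−z²)/2L = -0.1968
  θ1 = atan2(B,A) + arccos(C/0.4842) = 0.8728
arm 2 (φ=120.0°): x'=0.1112, y'=0.0310
  e−x'=0.0188;  (l²−L²−(e−x')²−y'²−z²)/2L = -0.0570
  √(A²+B²)=0.4355;  θ2 = -1.5276+1.7021 ≈ 0.1745
φ3=240.0° → target in arm frame (-0.0288, -0.1118)
  e−x'=0.1588;  (l²−L²−(e−x')²−y'²−z²)/2L = -0.1581
  √(A²+B²)=0.4632;  θ3 = -1.2209+1.9191 ≈ 0.6982

θ₁ = 0.8728, θ₂ = 0.1745, θ₃ = 0.6982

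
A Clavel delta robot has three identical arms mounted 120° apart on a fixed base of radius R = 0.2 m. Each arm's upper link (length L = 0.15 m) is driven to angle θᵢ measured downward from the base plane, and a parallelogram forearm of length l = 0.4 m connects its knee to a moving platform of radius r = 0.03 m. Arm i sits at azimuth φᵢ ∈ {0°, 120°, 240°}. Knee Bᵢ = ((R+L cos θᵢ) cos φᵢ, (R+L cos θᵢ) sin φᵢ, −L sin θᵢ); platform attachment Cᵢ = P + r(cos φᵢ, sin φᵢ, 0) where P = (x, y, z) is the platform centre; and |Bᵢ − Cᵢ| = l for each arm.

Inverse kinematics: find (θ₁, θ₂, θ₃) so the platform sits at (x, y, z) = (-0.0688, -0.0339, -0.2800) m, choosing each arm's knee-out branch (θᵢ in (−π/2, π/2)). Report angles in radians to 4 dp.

θ₁ = 0.6978, θ₂ = 0.2621, θ₃ = -0.1748

arm 1 (φ=0.0°): x'=-0.0688, y'=-0.0339
  A cos θ + B sin θ = C:  0.2388·cos θ + -0.2800·sin θ = 0.0031
  √(A²+B²)=0.3680;  θ1 = -0.8646+1.5624 ≈ 0.6978
φ2=120.0° → target in arm frame (0.0050, 0.0765)
  A cos θ + B sin θ = C:  0.1650·cos θ + -0.2800·sin θ = 0.0868
  γ=atan2(-0.2800,0.1650)=-1.0384;  ψ=arccos(0.2670)=1.3005;  θ2=γ+ψ≈0.2621
φ3=240.0° → target in arm frame (0.0638, -0.0426)
  A cos θ + B sin θ = C:  0.1062·cos θ + -0.2800·sin θ = 0.1533
  θ3 = atan2(B,A) + arccos(C/0.2995) = -0.1748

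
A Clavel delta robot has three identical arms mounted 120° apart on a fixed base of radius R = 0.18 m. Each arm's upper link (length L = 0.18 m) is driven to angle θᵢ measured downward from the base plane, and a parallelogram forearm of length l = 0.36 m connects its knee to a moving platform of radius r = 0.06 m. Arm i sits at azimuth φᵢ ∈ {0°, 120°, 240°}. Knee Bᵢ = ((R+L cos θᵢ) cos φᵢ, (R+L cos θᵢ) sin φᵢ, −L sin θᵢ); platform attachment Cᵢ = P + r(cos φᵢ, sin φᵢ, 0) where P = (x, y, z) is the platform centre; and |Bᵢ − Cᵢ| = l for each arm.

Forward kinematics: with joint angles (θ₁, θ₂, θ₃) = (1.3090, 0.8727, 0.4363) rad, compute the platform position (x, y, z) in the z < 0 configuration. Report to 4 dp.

(-0.1201, -0.0591, -0.3835)

φ1=0.0°: virtual centre (0.1666, 0.0000, -0.1739), radius l
centre 2 = (0.2357·cos120.0°, 0.2357·sin120.0°, -0.1379) = (-0.1178, 0.2041, -0.1379)
centre 3 = (0.2831·cos240.0°, 0.2831·sin240.0°, -0.0761) = (-0.1416, -0.2452, -0.0761)
subtract pairs → two planes through P
plane₁₂: -0.5689x+0.4082y+0.0719z = 0.0166
Cramer: x(z) = -0.0369+0.2170z;  y(z) = -0.0107+0.1261z
quadratic in z: (1.0630)z²+(0.2567)z+(-0.0579)=0, √Δ=0.5585 → z ∈ {-0.3835, 0.1420}; z = -0.3835 (taking z<0)
x = -0.1201, y = -0.0591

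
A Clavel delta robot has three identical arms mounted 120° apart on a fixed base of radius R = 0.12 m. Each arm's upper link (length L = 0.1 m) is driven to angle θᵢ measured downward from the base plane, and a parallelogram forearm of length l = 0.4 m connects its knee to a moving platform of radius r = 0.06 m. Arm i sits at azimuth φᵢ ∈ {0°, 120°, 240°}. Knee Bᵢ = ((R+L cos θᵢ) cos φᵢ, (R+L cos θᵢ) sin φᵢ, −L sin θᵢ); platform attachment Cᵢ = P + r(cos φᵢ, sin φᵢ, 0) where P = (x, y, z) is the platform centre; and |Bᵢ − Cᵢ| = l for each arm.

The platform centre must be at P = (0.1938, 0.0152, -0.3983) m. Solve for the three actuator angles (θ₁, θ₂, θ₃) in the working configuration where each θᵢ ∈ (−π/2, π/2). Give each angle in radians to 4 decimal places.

θ₁ = 0.0002, θ₂ = 1.1350, θ₃ = 1.2220

rotate P by −φ1: (0.1938, 0.0152, -0.3983)
  e−x'=-0.1338;  (l²−L²−(e−x')²−y'²−z²)/2L = -0.1339
  θ1 = atan2(B,A) + arccos(C/0.4202) = 0.0002
arm 2 (φ=120.0°): x'=-0.0837, y'=-0.1754
  A cos θ + B sin θ = C:  0.1437·cos θ + -0.3983·sin θ = -0.3004
  √(A²+B²)=0.4234;  θ2 = -1.2245+2.3595 ≈ 1.1350
arm 3 (φ=240.0°): x'=-0.1101, y'=0.1602
  A cos θ + B sin θ = C:  0.1701·cos θ + -0.3983·sin θ = -0.3162
  θ3 = atan2(B,A) + arccos(C/0.4331) = 1.2220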